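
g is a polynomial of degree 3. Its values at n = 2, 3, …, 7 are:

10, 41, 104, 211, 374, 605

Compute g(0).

First differences: 31, 63, 107, 163, 231. Second differences: 32, 44, 56, 68. Third differences: 12, 12, 12.
Level-3 differences are constant, so g has degree 3.
Fitting a degree-3 polynomial gives g(n) = 2n³ - 2n² + 3n - 4.
Then g(0) = -4.

-4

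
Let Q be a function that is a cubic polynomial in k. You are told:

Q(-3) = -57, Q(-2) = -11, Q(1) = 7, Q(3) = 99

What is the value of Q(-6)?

Write Q(k) = ak³ + bk² + ck + d; the 4 given values yield a linear system in the 4 coefficients.
Solving, Q(k) = 3k³ + 2k² - k + 3.
Then Q(-6) = -567.

-567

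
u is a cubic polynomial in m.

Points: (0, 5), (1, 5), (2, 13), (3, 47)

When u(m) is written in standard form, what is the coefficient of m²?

Write u(m) = am³ + bm² + cm + d; the 4 given values yield a linear system in the 4 coefficients.
Solving, u(m) = 3m³ - 5m² + 2m + 5.
The coefficient of m² is -5.

-5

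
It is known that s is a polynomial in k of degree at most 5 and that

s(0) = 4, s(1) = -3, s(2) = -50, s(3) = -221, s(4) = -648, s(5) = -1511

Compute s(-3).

-95

First differences: -7, -47, -171, -427, -863. Second differences: -40, -124, -256, -436. Third differences: -84, -132, -180. Fourth differences: -48, -48.
Level-4 differences are constant, so s has degree 4.
Fitting a degree-4 polynomial gives s(k) = -2k^4 - 2k³ - 3k + 4.
Then s(-3) = -95.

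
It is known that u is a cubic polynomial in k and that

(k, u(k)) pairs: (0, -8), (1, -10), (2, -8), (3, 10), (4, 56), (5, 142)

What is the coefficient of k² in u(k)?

Write u(k) = ak³ + bk² + ck + d; the 6 given values yield a linear system in the 4 coefficients.
Solving, u(k) = 2k³ - 4k² - 8.
The coefficient of k² is -4.

-4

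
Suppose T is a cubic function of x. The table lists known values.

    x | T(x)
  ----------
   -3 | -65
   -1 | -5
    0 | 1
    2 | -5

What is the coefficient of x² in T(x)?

-4

Write T(x) = ax³ + bx² + cx + d; the 4 given values yield a linear system in the 4 coefficients.
Solving, T(x) = x³ - 4x² + x + 1.
The coefficient of x² is -4.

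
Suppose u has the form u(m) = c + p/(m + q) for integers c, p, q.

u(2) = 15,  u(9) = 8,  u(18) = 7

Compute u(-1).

-12

(u(m) − c)(m + q) = p for each data point; the three points give a linear system in c and q, then p follows.
Solving: c = 6, q = 0, p = 18, so u(m) = 6 + 18/(m + 0).
Then u(-1) = 6 + 18/(-1) = -12.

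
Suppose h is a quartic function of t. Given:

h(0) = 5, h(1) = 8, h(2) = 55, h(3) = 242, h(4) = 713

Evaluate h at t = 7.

Write h(t) = at^4 + bt³ + ct² + dt + e; the 5 given values yield a linear system in the 5 coefficients.
Solving, h(t) = 2t^4 + 4t³ - 4t² + t + 5.
Then h(7) = 5990.

5990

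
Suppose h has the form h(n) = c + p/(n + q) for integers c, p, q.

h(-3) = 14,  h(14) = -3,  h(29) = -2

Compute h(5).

-6

(h(n) − c)(n + q) = p for each data point; the three points give a linear system in c and q, then p follows.
Solving: c = -1, q = 1, p = -30, so h(n) = -1 − 30/(n + 1).
Then h(5) = -1 − 30/6 = -6.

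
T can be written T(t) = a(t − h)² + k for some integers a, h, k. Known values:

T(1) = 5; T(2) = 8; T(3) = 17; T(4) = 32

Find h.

1

First differences 3, 9, 15; second difference 6 = 2a, so a = 3.
Expanding, the t-coefficient is −2ah = -6h; matching it to the data gives h = 1, and then k = 5.
So T(t) = 3(t − 1)² + 5.
Hence h = 1.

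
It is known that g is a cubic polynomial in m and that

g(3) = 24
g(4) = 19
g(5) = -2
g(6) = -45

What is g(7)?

Write g(m) = am³ + bm² + cm + d; the 4 given values yield a linear system in the 4 coefficients.
Solving, g(m) = -m³ + 4m² + 4m + 3.
Then g(7) = -116.

-116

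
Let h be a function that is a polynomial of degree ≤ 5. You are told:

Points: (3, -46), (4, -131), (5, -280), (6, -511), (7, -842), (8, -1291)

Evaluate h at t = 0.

5

Write h(t) = at^5 + bt^4 + ct³ + dt² + et + p; the 6 given values yield a linear system in the 6 coefficients.
Solving, the top 2 coefficients vanish, and h(t) = -3t³ + 4t² - 2t + 5.
Then h(0) = 5.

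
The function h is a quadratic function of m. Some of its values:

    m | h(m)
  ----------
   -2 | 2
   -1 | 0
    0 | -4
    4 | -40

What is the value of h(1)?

Write h(m) = am² + bm + c; the 4 given values yield a linear system in the 3 coefficients.
Solving, h(m) = -m² - 5m - 4.
Then h(1) = -10.

-10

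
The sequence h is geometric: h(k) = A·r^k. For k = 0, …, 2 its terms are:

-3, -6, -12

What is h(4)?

Consecutive ratio: -6/(-3) = 2, and -12/(-6) = 2, so r = 2.
Then A·2^0 = -3 gives A = -3, and h(k) = -3·2^k.
h(4) = -3·2^4 = -48.

-48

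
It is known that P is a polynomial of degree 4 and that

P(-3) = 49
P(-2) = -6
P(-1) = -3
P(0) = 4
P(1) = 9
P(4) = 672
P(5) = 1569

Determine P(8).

9564

Write P(x) = ax^4 + bx³ + cx² + dx + e; the 7 given values yield a linear system in the 5 coefficients.
Solving, P(x) = 2x^4 + 3x³ - 3x² + 3x + 4.
Then P(8) = 9564.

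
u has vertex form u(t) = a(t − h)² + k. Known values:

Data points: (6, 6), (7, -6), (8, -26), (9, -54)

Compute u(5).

10

First differences -12, -20, -28; second difference -8 = 2a, so a = -4.
Expanding, the t-coefficient is −2ah = 8h; matching it to the data gives h = 5, and then k = 10.
So u(t) = -4(t − 5)² + 10.
u(5) = -4·0² + 10 = 10.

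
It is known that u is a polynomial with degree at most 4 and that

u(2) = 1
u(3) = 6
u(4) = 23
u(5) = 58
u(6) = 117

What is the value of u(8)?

Write u(n) = an^4 + bn³ + cn² + dn + e; the 5 given values yield a linear system in the 5 coefficients.
Solving, the leading coefficient vanishes, and u(n) = n³ - 3n² + n + 3.
Then u(8) = 331.

331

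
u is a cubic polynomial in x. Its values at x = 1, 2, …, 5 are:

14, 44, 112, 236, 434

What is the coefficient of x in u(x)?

6

First differences: 30, 68, 124, 198. Second differences: 38, 56, 74. Third differences: 18, 18.
Level-3 differences are constant, so u has degree 3.
Fitting a degree-3 polynomial gives u(x) = 3x³ + x² + 6x + 4.
The coefficient of x is 6.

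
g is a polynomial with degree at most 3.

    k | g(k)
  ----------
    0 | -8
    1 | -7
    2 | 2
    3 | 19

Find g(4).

First differences: 1, 9, 17. Second differences: 8, 8.
Level-2 differences are constant, so g has degree 2.
Extending the table by one column gives the next first difference 25, so g(4) = 19 + 25 = 44.

44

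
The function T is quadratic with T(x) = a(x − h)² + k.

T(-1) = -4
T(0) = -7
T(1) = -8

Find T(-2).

First differences -3, -1; second difference 2 = 2a, so a = 1.
Expanding, the x-coefficient is −2ah = -2h; matching it to the data gives h = 1, and then k = -8.
So T(x) = 1(x − 1)² − 8.
T(-2) = 1·(-3)² − 8 = 1.

1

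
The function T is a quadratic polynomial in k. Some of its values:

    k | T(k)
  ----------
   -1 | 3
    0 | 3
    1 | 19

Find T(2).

Write T(k) = ak² + bk + c; the 3 given values yield a linear system in the 3 coefficients.
Solving, T(k) = 8k² + 8k + 3.
Then T(2) = 51.

51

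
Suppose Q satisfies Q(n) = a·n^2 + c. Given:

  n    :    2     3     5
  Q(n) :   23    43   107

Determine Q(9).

331

From Q(2) = 23 and Q(3) = 43: 4a + c = 23 and 9a + c = 43.
Subtracting: 5a = 20, so a = 4; then c = 23 − 4·4 = 7.
So Q(n) = 4n² + 7, and Q(9) = 331.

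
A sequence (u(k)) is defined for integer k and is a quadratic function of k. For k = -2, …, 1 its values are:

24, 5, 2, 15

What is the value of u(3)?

89

Write u(k) = ak² + bk + c; the 4 given values yield a linear system in the 3 coefficients.
Solving, u(k) = 8k² + 5k + 2.
Then u(3) = 89.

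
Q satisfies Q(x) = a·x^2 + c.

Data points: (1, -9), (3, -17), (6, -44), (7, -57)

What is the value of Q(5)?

-33

From Q(1) = -9 and Q(3) = -17: 1a + c = -9 and 9a + c = -17.
Subtracting: 8a = -8, so a = -1; then c = -9 − (-1)·1 = -8.
So Q(x) = -1x² − 8, and Q(5) = -33.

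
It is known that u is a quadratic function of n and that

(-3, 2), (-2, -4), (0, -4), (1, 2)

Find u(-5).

26

Write u(n) = an² + bn + c; the 4 given values yield a linear system in the 3 coefficients.
Solving, u(n) = 2n² + 4n - 4.
Then u(-5) = 26.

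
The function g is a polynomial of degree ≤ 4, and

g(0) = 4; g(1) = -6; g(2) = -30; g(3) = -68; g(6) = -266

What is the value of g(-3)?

-50

Write g(n) = an^4 + bn³ + cn² + dn + e; the 5 given values yield a linear system in the 5 coefficients.
Solving, the top 2 coefficients vanish, and g(n) = -7n² - 3n + 4.
Then g(-3) = -50.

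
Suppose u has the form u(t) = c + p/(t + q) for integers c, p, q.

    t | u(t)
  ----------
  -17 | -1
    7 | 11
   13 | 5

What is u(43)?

2

(u(t) − c)(t + q) = p for each data point; the three points give a linear system in c and q, then p follows.
Solving: c = 1, q = -3, p = 40, so u(t) = 1 + 40/(t − 3).
Then u(43) = 1 + 40/40 = 2.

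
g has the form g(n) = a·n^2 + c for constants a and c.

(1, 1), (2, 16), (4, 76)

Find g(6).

176

From g(1) = 1 and g(2) = 16: 1a + c = 1 and 4a + c = 16.
Subtracting: 3a = 15, so a = 5; then c = 1 − 5·1 = -4.
So g(n) = 5n² − 4, and g(6) = 176.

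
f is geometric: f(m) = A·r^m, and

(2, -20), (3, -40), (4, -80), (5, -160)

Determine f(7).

Consecutive ratio: -40/(-20) = 2, and -80/(-40) = 2, so r = 2.
Then A·2^2 = -20 gives A = -5, and f(m) = -5·2^m.
f(7) = -5·2^7 = -640.

-640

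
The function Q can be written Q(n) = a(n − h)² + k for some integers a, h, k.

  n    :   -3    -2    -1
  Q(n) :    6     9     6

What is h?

First differences 3, -3; second difference -6 = 2a, so a = -3.
Expanding, the n-coefficient is −2ah = 6h; matching it to the data gives h = -2, and then k = 9.
So Q(n) = -3(n + 2)² + 9.
Hence h = -2.

-2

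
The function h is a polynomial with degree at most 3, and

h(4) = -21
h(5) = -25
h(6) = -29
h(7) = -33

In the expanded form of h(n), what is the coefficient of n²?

0

First differences: -4, -4, -4.
Level-1 differences are constant, so h has degree 1.
Fitting a degree-1 polynomial gives h(n) = -4n - 5.
The coefficient of n² is 0.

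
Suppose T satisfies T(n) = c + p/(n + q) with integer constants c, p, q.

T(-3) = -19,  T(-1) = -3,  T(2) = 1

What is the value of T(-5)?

(T(n) − c)(n + q) = p for each data point; the three points give a linear system in c and q, then p follows.
Solving: c = 5, q = 4, p = -24, so T(n) = 5 − 24/(n + 4).
Then T(-5) = 5 − 24/(-1) = 29.

29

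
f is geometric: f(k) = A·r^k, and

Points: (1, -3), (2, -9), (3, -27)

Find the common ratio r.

3

Consecutive ratio: -9/(-3) = 3, and -27/(-9) = 3, so r = 3.
Then A·3^1 = -3 gives A = -1, and f(k) = -1·3^k.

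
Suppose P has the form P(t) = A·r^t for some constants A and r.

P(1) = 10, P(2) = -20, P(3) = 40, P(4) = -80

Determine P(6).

Consecutive ratio: -20/10 = -2, and 40/(-20) = -2, so r = -2.
Then A·(-2)^1 = 10 gives A = -5, and P(t) = -5·(-2)^t.
P(6) = -5·(-2)^6 = -320.

-320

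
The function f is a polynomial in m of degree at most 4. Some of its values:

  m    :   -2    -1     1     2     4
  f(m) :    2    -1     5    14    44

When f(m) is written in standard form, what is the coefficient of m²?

Write f(m) = am^4 + bm³ + cm² + dm + e; the 5 given values yield a linear system in the 5 coefficients.
Solving, the top 2 coefficients vanish, and f(m) = 2m² + 3m.
The coefficient of m² is 2.

2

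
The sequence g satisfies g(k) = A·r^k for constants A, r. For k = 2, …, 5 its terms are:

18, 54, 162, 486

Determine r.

Consecutive ratio: 54/18 = 3, and 162/54 = 3, so r = 3.
Then A·3^2 = 18 gives A = 2, and g(k) = 2·3^k.

3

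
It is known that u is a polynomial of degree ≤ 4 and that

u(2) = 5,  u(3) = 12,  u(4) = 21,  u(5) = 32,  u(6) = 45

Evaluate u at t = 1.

0

First differences: 7, 9, 11, 13. Second differences: 2, 2, 2.
Level-2 differences are constant, so u has degree 2.
Fitting a degree-2 polynomial gives u(t) = t² + 2t - 3.
Then u(1) = 0.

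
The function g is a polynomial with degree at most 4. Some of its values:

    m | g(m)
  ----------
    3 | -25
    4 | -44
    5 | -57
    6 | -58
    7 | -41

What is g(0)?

8

Write g(m) = am^4 + bm³ + cm² + dm + e; the 5 given values yield a linear system in the 5 coefficients.
Solving, the leading coefficient vanishes, and g(m) = m³ - 9m² + 7m + 8.
The constant term is g(0) = 8.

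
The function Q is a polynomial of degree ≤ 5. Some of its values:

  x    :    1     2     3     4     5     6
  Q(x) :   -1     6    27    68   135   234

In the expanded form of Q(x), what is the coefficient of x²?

1

First differences: 7, 21, 41, 67, 99. Second differences: 14, 20, 26, 32. Third differences: 6, 6, 6.
Level-3 differences are constant, so Q has degree 3.
Fitting a degree-3 polynomial gives Q(x) = x³ + x² - 3x.
The coefficient of x² is 1.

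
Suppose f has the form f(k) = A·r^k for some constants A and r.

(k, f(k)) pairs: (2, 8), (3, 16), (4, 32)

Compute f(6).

Consecutive ratio: 16/8 = 2, and 32/16 = 2, so r = 2.
Then A·2^2 = 8 gives A = 2, and f(k) = 2·2^k.
f(6) = 2·2^6 = 128.

128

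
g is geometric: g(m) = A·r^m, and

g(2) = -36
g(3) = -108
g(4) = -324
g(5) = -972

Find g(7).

-8748

Consecutive ratio: -108/(-36) = 3, and -324/(-108) = 3, so r = 3.
Then A·3^2 = -36 gives A = -4, and g(m) = -4·3^m.
g(7) = -4·3^7 = -8748.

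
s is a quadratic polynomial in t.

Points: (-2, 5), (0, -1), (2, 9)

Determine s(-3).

14

Write s(t) = at² + bt + c; the 3 given values yield a linear system in the 3 coefficients.
Solving, s(t) = 2t² + t - 1.
Then s(-3) = 14.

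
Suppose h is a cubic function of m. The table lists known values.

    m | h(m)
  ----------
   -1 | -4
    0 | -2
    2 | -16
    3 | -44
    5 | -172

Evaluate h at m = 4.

Write h(m) = am³ + bm² + cm + d; the 5 given values yield a linear system in the 4 coefficients.
Solving, h(m) = -m³ - 2m² + m - 2.
Then h(4) = -94.

-94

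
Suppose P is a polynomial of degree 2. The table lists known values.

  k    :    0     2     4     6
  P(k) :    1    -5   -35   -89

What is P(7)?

-125

Write P(k) = ak² + bk + c; the 4 given values yield a linear system in the 3 coefficients.
Solving, P(k) = -3k² + 3k + 1.
Then P(7) = -125.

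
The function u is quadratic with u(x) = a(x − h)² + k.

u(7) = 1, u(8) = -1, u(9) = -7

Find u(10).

First differences -2, -6; second difference -4 = 2a, so a = -2.
Expanding, the x-coefficient is −2ah = 4h; matching it to the data gives h = 7, and then k = 1.
So u(x) = -2(x − 7)² + 1.
u(10) = -2·3² + 1 = -17.

-17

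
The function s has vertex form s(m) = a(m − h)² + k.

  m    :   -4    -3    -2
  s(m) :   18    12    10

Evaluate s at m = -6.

42

First differences -6, -2; second difference 4 = 2a, so a = 2.
Expanding, the m-coefficient is −2ah = -4h; matching it to the data gives h = -2, and then k = 10.
So s(m) = 2(m + 2)² + 10.
s(-6) = 2·(-4)² + 10 = 42.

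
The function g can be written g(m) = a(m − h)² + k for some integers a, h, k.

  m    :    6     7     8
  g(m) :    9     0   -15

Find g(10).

First differences -9, -15; second difference -6 = 2a, so a = -3.
Expanding, the m-coefficient is −2ah = 6h; matching it to the data gives h = 5, and then k = 12.
So g(m) = -3(m − 5)² + 12.
g(10) = -3·5² + 12 = -63.

-63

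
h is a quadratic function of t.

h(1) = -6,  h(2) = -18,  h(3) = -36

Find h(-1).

0

Write h(t) = at² + bt + c; the 3 given values yield a linear system in the 3 coefficients.
Solving, h(t) = -3t² - 3t.
Then h(-1) = 0.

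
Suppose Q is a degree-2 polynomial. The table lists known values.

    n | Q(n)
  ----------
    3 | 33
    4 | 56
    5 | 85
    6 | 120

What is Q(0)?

First differences: 23, 29, 35. Second differences: 6, 6.
Level-2 differences are constant, so Q has degree 2.
Fitting a degree-2 polynomial gives Q(n) = 3n² + 2n.
The constant term is Q(0) = 0.

0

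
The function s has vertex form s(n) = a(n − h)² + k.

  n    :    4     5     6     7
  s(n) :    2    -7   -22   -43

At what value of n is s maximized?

3

First differences -9, -15, -21; second difference -6 = 2a, so a = -3.
Expanding, the n-coefficient is −2ah = 6h; matching it to the data gives h = 3, and then k = 5.
So s(n) = -3(n − 3)² + 5.
Hence h = 3.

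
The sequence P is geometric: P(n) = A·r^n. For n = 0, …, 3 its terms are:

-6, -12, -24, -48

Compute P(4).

Consecutive ratio: -12/(-6) = 2, and -24/(-12) = 2, so r = 2.
Then A·2^0 = -6 gives A = -6, and P(n) = -6·2^n.
P(4) = -6·2^4 = -96.

-96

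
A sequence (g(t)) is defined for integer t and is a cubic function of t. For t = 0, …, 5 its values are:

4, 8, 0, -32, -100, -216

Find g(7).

First differences: 4, -8, -32, -68, -116. Second differences: -12, -24, -36, -48. Third differences: -12, -12, -12.
Level-3 differences are constant, so g has degree 3.
Fitting a degree-3 polynomial gives g(t) = -2t³ + 6t + 4.
Then g(7) = -640.

-640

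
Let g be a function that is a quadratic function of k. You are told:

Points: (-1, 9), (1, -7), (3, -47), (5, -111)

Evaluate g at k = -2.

Write g(k) = ak² + bk + c; the 4 given values yield a linear system in the 3 coefficients.
Solving, g(k) = -3k² - 8k + 4.
Then g(-2) = 8.

8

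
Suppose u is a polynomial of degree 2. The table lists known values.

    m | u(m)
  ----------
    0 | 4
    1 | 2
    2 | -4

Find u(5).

-46

Write u(m) = am² + bm + c; the 3 given values yield a linear system in the 3 coefficients.
Solving, u(m) = -2m² + 4.
Then u(5) = -46.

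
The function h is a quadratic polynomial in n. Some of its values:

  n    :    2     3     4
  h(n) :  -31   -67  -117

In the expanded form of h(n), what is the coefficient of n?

-1

Write h(n) = an² + bn + c; the 3 given values yield a linear system in the 3 coefficients.
Solving, h(n) = -7n² - n - 1.
The coefficient of n is -1.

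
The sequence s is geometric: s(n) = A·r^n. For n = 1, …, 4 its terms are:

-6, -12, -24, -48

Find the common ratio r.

Consecutive ratio: -12/(-6) = 2, and -24/(-12) = 2, so r = 2.
Then A·2^1 = -6 gives A = -3, and s(n) = -3·2^n.

2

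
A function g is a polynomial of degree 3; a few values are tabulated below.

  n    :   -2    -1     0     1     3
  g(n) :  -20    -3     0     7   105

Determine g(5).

435

Write g(n) = an³ + bn² + cn + d; the 5 given values yield a linear system in the 4 coefficients.
Solving, g(n) = 3n³ + 2n² + 2n.
Then g(5) = 435.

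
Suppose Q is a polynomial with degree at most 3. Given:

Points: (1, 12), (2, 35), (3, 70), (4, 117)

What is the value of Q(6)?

First differences: 23, 35, 47. Second differences: 12, 12.
Level-2 differences are constant, so Q has degree 2.
Fitting a degree-2 polynomial gives Q(k) = 6k² + 5k + 1.
Then Q(6) = 247.

247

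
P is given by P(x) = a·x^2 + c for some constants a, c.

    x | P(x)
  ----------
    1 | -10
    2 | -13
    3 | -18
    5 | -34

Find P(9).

From P(1) = -10 and P(2) = -13: 1a + c = -10 and 4a + c = -13.
Subtracting: 3a = -3, so a = -1; then c = -10 − (-1)·1 = -9.
So P(x) = -1x² − 9, and P(9) = -90.

-90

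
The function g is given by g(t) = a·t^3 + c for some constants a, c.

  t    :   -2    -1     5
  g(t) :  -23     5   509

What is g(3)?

117

From g(-2) = -23 and g(-1) = 5: -8a + c = -23 and -1a + c = 5.
Subtracting: 7a = 28, so a = 4; then c = -23 − 4·(-8) = 9.
So g(t) = 4t³ + 9, and g(3) = 117.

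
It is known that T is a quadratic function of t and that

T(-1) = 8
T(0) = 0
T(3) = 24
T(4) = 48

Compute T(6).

120

Write T(t) = at² + bt + c; the 4 given values yield a linear system in the 3 coefficients.
Solving, T(t) = 4t² - 4t.
Then T(6) = 120.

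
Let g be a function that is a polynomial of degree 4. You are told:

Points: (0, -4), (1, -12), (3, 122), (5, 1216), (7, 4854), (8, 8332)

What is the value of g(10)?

20436

Write g(x) = ax^4 + bx³ + cx² + dx + e; the 6 given values yield a linear system in the 5 coefficients.
Solving, g(x) = 2x^4 + x³ - 5x² - 6x - 4.
Then g(10) = 20436.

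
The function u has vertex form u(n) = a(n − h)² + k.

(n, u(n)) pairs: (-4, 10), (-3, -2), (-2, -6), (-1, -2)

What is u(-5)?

30

First differences -12, -4, 4; second difference 8 = 2a, so a = 4.
Expanding, the n-coefficient is −2ah = -8h; matching it to the data gives h = -2, and then k = -6.
So u(n) = 4(n + 2)² − 6.
u(-5) = 4·(-3)² − 6 = 30.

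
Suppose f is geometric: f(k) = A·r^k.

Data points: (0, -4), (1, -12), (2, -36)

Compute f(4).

-324

Consecutive ratio: -12/(-4) = 3, and -36/(-12) = 3, so r = 3.
Then A·3^0 = -4 gives A = -4, and f(k) = -4·3^k.
f(4) = -4·3^4 = -324.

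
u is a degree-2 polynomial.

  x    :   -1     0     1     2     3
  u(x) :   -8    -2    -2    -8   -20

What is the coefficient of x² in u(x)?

First differences: 6, 0, -6, -12. Second differences: -6, -6, -6.
Level-2 differences are constant, so u has degree 2.
Fitting a degree-2 polynomial gives u(x) = -3x² + 3x - 2.
The coefficient of x² is -3.

-3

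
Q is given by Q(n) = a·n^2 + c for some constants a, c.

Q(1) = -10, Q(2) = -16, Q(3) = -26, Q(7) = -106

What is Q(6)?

-80

From Q(1) = -10 and Q(2) = -16: 1a + c = -10 and 4a + c = -16.
Subtracting: 3a = -6, so a = -2; then c = -10 − (-2)·1 = -8.
So Q(n) = -2n² − 8, and Q(6) = -80.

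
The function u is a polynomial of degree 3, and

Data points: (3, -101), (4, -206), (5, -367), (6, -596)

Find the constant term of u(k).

-2

Write u(k) = ak³ + bk² + ck + d; the 4 given values yield a linear system in the 4 coefficients.
Solving, u(k) = -2k³ - 4k² - 3k - 2.
The constant term is u(0) = -2.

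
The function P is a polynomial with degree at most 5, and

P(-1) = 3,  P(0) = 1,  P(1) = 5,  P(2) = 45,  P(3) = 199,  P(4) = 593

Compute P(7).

Write P(t) = at^5 + bt^4 + ct³ + dt² + et + p; the 6 given values yield a linear system in the 6 coefficients.
Solving, the leading coefficient vanishes, and P(t) = 2t^4 + t³ + t² + 1.
Then P(7) = 5195.

5195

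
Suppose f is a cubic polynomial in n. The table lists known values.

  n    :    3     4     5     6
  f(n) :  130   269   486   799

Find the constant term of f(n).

1

Write f(n) = an³ + bn² + cn + d; the 4 given values yield a linear system in the 4 coefficients.
Solving, f(n) = 3n³ + 3n² + 7n + 1.
The constant term is f(0) = 1.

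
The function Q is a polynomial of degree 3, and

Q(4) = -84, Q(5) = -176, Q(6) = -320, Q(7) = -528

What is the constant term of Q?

Write Q(m) = am³ + bm² + cm + d; the 4 given values yield a linear system in the 4 coefficients.
Solving, Q(m) = -2m³ + 4m² - 6m + 4.
The constant term is Q(0) = 4.

4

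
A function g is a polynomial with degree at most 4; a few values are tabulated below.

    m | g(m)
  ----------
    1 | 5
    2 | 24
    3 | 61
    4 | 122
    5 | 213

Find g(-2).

First differences: 19, 37, 61, 91. Second differences: 18, 24, 30. Third differences: 6, 6.
Level-3 differences are constant, so g has degree 3.
Fitting a degree-3 polynomial gives g(m) = m³ + 3m² + 3m - 2.
Then g(-2) = -4.

-4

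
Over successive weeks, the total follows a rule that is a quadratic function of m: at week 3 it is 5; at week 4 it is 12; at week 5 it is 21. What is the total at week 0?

Write the value at m as u(m).
Write u(m) = am² + bm + c; the 3 given values yield a linear system in the 3 coefficients.
Solving, u(m) = m² - 4.
Then u(0) = -4.

-4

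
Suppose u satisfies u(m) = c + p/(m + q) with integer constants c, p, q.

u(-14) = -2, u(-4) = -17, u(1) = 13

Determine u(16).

(u(m) − c)(m + q) = p for each data point; the three points give a linear system in c and q, then p follows.
Solving: c = 1, q = 2, p = 36, so u(m) = 1 + 36/(m + 2).
Then u(16) = 1 + 36/18 = 3.

3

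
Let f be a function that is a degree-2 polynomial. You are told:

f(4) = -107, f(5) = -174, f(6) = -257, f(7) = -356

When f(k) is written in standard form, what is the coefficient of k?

5

First differences: -67, -83, -99. Second differences: -16, -16.
Level-2 differences are constant, so f has degree 2.
Fitting a degree-2 polynomial gives f(k) = -8k² + 5k + 1.
The coefficient of k is 5.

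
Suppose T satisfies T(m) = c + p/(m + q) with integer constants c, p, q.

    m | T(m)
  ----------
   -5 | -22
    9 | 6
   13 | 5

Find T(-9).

-6

(T(m) − c)(m + q) = p for each data point; the three points give a linear system in c and q, then p follows.
Solving: c = 2, q = 3, p = 48, so T(m) = 2 + 48/(m + 3).
Then T(-9) = 2 + 48/(-6) = -6.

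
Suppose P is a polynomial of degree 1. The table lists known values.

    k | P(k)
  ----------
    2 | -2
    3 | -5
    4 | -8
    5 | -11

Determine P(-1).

Write P(k) = ak + b; the 4 given values yield a linear system in the 2 coefficients.
Solving, P(k) = -3k + 4.
Then P(-1) = 7.

7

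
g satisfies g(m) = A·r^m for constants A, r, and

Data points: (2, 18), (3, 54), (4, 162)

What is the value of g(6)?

1458

Consecutive ratio: 54/18 = 3, and 162/54 = 3, so r = 3.
Then A·3^2 = 18 gives A = 2, and g(m) = 2·3^m.
g(6) = 2·3^6 = 1458.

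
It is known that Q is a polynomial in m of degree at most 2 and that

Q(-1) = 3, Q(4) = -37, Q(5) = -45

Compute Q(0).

Write Q(m) = am² + bm + c; the 3 given values yield a linear system in the 3 coefficients.
Solving, the leading coefficient vanishes, and Q(m) = -8m - 5.
Then Q(0) = -5.

-5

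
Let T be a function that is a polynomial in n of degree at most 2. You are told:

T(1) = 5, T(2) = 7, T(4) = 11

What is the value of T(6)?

15

Write T(n) = an² + bn + c; the 3 given values yield a linear system in the 3 coefficients.
Solving, the leading coefficient vanishes, and T(n) = 2n + 3.
Then T(6) = 15.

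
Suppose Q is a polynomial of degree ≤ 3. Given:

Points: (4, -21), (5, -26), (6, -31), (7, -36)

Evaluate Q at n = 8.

-41

First differences: -5, -5, -5.
Level-1 differences are constant, so Q has degree 1.
Fitting a degree-1 polynomial gives Q(n) = -5n - 1.
Then Q(8) = -41.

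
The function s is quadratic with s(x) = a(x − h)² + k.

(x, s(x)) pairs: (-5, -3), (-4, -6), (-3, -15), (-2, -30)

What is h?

-5

First differences -3, -9, -15; second difference -6 = 2a, so a = -3.
Expanding, the x-coefficient is −2ah = 6h; matching it to the data gives h = -5, and then k = -3.
So s(x) = -3(x + 5)² − 3.
Hence h = -5.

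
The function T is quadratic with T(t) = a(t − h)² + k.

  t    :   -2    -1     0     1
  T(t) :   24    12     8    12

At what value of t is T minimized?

0

First differences -12, -4, 4; second difference 8 = 2a, so a = 4.
Expanding, the t-coefficient is −2ah = -8h; matching it to the data gives h = 0, and then k = 8.
So T(t) = 4(t + 0)² + 8.
Hence h = 0.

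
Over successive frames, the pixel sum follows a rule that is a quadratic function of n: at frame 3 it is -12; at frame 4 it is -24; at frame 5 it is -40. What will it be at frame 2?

Write the value at n as P(n).
Write P(n) = an² + bn + c; the 3 given values yield a linear system in the 3 coefficients.
Solving, P(n) = -2n² + 2n.
Then P(2) = -4.

-4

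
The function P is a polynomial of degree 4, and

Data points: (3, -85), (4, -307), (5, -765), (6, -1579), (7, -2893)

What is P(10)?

-11635

Write P(x) = ax^4 + bx³ + cx² + dx + e; the 5 given values yield a linear system in the 5 coefficients.
Solving, P(x) = -x^4 - 2x³ + 3x² + 6x + 5.
Then P(10) = -11635.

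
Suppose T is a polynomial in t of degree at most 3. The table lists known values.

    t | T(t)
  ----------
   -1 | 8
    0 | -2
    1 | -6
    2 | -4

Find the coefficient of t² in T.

3

First differences: -10, -4, 2. Second differences: 6, 6.
Level-2 differences are constant, so T has degree 2.
Fitting a degree-2 polynomial gives T(t) = 3t² - 7t - 2.
The coefficient of t² is 3.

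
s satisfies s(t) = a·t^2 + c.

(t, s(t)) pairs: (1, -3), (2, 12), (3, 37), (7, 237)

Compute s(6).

From s(1) = -3 and s(2) = 12: 1a + c = -3 and 4a + c = 12.
Subtracting: 3a = 15, so a = 5; then c = -3 − 5·1 = -8.
So s(t) = 5t² − 8, and s(6) = 172.

172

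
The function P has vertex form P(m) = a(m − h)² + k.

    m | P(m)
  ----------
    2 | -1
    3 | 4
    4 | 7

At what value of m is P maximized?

First differences 5, 3; second difference -2 = 2a, so a = -1.
Expanding, the m-coefficient is −2ah = 2h; matching it to the data gives h = 5, and then k = 8.
So P(m) = -1(m − 5)² + 8.
Hence h = 5.

5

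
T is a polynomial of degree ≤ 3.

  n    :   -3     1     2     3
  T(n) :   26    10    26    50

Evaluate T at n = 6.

170

Write T(n) = an³ + bn² + cn + d; the 4 given values yield a linear system in the 4 coefficients.
Solving, the leading coefficient vanishes, and T(n) = 4n² + 4n + 2.
Then T(6) = 170.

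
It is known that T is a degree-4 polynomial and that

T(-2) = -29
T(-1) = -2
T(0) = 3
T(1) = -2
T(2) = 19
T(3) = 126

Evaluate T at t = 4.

Write T(t) = at^4 + bt³ + ct² + dt + e; the 6 given values yield a linear system in the 5 coefficients.
Solving, T(t) = t^4 + 4t³ - 6t² - 4t + 3.
Then T(4) = 403.

403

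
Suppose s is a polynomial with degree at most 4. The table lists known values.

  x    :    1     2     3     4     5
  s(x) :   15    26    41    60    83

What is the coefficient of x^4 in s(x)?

First differences: 11, 15, 19, 23. Second differences: 4, 4, 4.
Level-2 differences are constant, so s has degree 2.
Fitting a degree-2 polynomial gives s(x) = 2x² + 5x + 8.
The coefficient of x^4 is 0.

0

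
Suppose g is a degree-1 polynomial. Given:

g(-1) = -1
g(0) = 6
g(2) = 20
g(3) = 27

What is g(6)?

Write g(n) = an + b; the 4 given values yield a linear system in the 2 coefficients.
Solving, g(n) = 7n + 6.
Then g(6) = 48.

48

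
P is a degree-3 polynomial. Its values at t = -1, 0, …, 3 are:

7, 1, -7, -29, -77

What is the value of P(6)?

First differences: -6, -8, -22, -48. Second differences: -2, -14, -26. Third differences: -12, -12.
Level-3 differences are constant, so P has degree 3.
Fitting a degree-3 polynomial gives P(t) = -2t³ - t² - 5t + 1.
Then P(6) = -497.

-497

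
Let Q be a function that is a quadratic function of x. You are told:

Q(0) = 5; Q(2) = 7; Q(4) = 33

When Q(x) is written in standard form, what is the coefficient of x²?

Write Q(x) = ax² + bx + c; the 3 given values yield a linear system in the 3 coefficients.
Solving, Q(x) = 3x² - 5x + 5.
The coefficient of x² is 3.

3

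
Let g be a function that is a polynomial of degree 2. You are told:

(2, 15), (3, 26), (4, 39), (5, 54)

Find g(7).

First differences: 11, 13, 15. Second differences: 2, 2.
Level-2 differences are constant, so g has degree 2.
Fitting a degree-2 polynomial gives g(x) = x² + 6x - 1.
Then g(7) = 90.

90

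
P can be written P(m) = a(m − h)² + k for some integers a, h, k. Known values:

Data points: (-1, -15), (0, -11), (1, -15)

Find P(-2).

First differences 4, -4; second difference -8 = 2a, so a = -4.
Expanding, the m-coefficient is −2ah = 8h; matching it to the data gives h = 0, and then k = -11.
So P(m) = -4(m + 0)² − 11.
P(-2) = -4·(-2)² − 11 = -27.

-27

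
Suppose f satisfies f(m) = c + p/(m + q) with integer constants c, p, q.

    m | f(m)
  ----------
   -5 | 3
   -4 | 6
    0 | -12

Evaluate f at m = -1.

(f(m) − c)(m + q) = p for each data point; the three points give a linear system in c and q, then p follows.
Solving: c = -3, q = 2, p = -18, so f(m) = -3 − 18/(m + 2).
Then f(-1) = -3 − 18/1 = -21.

-21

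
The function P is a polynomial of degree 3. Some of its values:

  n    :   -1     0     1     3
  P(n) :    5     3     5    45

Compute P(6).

Write P(n) = an³ + bn² + cn + d; the 4 given values yield a linear system in the 4 coefficients.
Solving, P(n) = n³ + 2n² - n + 3.
Then P(6) = 285.

285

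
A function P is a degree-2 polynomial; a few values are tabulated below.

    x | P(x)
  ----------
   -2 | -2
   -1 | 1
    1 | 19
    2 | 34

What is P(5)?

Write P(x) = ax² + bx + c; the 4 given values yield a linear system in the 3 coefficients.
Solving, P(x) = 2x² + 9x + 8.
Then P(5) = 103.

103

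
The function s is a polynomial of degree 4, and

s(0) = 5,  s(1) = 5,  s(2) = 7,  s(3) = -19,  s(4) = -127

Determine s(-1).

Write s(x) = ax^4 + bx³ + cx² + dx + e; the 5 given values yield a linear system in the 5 coefficients.
Solving, s(x) = -x^4 + x³ + 5x² - 5x + 5.
Then s(-1) = 13.

13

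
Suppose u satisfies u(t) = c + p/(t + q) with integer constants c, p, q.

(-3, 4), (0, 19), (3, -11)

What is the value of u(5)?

-6

(u(t) − c)(t + q) = p for each data point; the three points give a linear system in c and q, then p follows.
Solving: c = -1, q = -1, p = -20, so u(t) = -1 − 20/(t − 1).
Then u(5) = -1 − 20/4 = -6.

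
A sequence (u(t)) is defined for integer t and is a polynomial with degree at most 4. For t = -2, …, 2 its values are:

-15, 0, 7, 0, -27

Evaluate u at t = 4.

Write u(t) = at^4 + bt³ + ct² + dt + e; the 5 given values yield a linear system in the 5 coefficients.
Solving, the leading coefficient vanishes, and u(t) = -t³ - 7t² + t + 7.
Then u(4) = -165.

-165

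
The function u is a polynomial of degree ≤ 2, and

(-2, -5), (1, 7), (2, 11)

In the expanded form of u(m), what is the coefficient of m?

4

Write u(m) = am² + bm + c; the 3 given values yield a linear system in the 3 coefficients.
Solving, the leading coefficient vanishes, and u(m) = 4m + 3.
The coefficient of m is 4.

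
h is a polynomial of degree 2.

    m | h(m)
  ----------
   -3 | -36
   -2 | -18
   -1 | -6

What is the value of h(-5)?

-90

Write h(m) = am² + bm + c; the 3 given values yield a linear system in the 3 coefficients.
Solving, h(m) = -3m² + 3m.
Then h(-5) = -90.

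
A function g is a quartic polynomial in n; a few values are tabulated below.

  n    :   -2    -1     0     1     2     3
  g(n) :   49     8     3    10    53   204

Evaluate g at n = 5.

1358

First differences: -41, -5, 7, 43, 151. Second differences: 36, 12, 36, 108. Third differences: -24, 24, 72. Fourth differences: 48, 48.
Level-4 differences are constant, so g has degree 4.
Fitting a degree-4 polynomial gives g(n) = 2n^4 + 4n² + n + 3.
Then g(5) = 1358.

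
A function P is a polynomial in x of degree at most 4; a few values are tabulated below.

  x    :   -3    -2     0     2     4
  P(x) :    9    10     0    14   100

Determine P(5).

Write P(x) = ax^4 + bx³ + cx² + dx + e; the 5 given values yield a linear system in the 5 coefficients.
Solving, the leading coefficient vanishes, and P(x) = x³ + 3x² - 3x.
Then P(5) = 185.

185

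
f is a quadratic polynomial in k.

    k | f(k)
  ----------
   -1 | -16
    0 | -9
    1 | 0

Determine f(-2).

Write f(k) = ak² + bk + c; the 3 given values yield a linear system in the 3 coefficients.
Solving, f(k) = k² + 8k - 9.
Then f(-2) = -21.

-21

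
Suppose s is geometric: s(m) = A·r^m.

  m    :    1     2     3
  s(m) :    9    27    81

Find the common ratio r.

Consecutive ratio: 27/9 = 3, and 81/27 = 3, so r = 3.
Then A·3^1 = 9 gives A = 3, and s(m) = 3·3^m.

3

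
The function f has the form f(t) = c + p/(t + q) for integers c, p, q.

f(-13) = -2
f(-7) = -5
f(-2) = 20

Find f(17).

1

(f(t) − c)(t + q) = p for each data point; the three points give a linear system in c and q, then p follows.
Solving: c = 0, q = 3, p = 20, so f(t) = 20/(t + 3).
Then f(17) = 0 + 20/20 = 1.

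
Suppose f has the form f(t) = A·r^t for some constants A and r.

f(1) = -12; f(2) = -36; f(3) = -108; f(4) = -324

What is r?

Consecutive ratio: -36/(-12) = 3, and -108/(-36) = 3, so r = 3.
Then A·3^1 = -12 gives A = -4, and f(t) = -4·3^t.

3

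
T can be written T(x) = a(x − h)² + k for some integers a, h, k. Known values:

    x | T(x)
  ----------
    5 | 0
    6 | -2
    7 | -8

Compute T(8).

-18

First differences -2, -6; second difference -4 = 2a, so a = -2.
Expanding, the x-coefficient is −2ah = 4h; matching it to the data gives h = 5, and then k = 0.
So T(x) = -2(x − 5)² + 0.
T(8) = -2·3² + 0 = -18.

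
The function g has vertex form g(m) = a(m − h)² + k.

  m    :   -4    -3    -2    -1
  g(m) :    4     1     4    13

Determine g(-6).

28

First differences -3, 3, 9; second difference 6 = 2a, so a = 3.
Expanding, the m-coefficient is −2ah = -6h; matching it to the data gives h = -3, and then k = 1.
So g(m) = 3(m + 3)² + 1.
g(-6) = 3·(-3)² + 1 = 28.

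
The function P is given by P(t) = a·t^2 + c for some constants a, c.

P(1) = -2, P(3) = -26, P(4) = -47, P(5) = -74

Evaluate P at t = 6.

-107

From P(1) = -2 and P(3) = -26: 1a + c = -2 and 9a + c = -26.
Subtracting: 8a = -24, so a = -3; then c = -2 − (-3)·1 = 1.
So P(t) = -3t² + 1, and P(6) = -107.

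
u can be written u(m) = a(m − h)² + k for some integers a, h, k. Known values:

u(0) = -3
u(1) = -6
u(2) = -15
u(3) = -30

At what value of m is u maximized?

First differences -3, -9, -15; second difference -6 = 2a, so a = -3.
Expanding, the m-coefficient is −2ah = 6h; matching it to the data gives h = 0, and then k = -3.
So u(m) = -3(m + 0)² − 3.
Hence h = 0.

0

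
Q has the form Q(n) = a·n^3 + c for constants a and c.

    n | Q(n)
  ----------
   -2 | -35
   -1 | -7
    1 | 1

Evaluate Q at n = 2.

From Q(-2) = -35 and Q(-1) = -7: -8a + c = -35 and -1a + c = -7.
Subtracting: 7a = 28, so a = 4; then c = -35 − 4·(-8) = -3.
So Q(n) = 4n³ − 3, and Q(2) = 29.

29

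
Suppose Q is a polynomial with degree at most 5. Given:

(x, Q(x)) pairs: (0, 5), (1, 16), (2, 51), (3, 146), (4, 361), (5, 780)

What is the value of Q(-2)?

31

First differences: 11, 35, 95, 215, 419. Second differences: 24, 60, 120, 204. Third differences: 36, 60, 84. Fourth differences: 24, 24.
Level-4 differences are constant, so Q has degree 4.
Fitting a degree-4 polynomial gives Q(x) = x^4 + 5x² + 5x + 5.
Then Q(-2) = 31.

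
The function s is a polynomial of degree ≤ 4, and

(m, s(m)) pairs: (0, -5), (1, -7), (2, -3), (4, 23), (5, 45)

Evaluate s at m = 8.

147

Write s(m) = am^4 + bm³ + cm² + dm + e; the 5 given values yield a linear system in the 5 coefficients.
Solving, the top 2 coefficients vanish, and s(m) = 3m² - 5m - 5.
Then s(8) = 147.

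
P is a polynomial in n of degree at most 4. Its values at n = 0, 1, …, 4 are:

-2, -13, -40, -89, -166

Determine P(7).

First differences: -11, -27, -49, -77. Second differences: -16, -22, -28. Third differences: -6, -6.
Level-3 differences are constant, so P has degree 3.
Fitting a degree-3 polynomial gives P(n) = -n³ - 5n² - 5n - 2.
Then P(7) = -625.

-625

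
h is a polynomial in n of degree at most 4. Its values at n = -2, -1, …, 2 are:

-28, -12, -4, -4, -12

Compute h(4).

-52

Write h(n) = an^4 + bn³ + cn² + dn + e; the 5 given values yield a linear system in the 5 coefficients.
Solving, the top 2 coefficients vanish, and h(n) = -4n² + 4n - 4.
Then h(4) = -52.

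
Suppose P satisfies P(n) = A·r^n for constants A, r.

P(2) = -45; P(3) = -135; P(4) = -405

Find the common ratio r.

Consecutive ratio: -135/(-45) = 3, and -405/(-135) = 3, so r = 3.
Then A·3^2 = -45 gives A = -5, and P(n) = -5·3^n.

3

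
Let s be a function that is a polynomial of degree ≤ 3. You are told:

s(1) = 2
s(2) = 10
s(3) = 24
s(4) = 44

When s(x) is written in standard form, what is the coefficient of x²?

First differences: 8, 14, 20. Second differences: 6, 6.
Level-2 differences are constant, so s has degree 2.
Fitting a degree-2 polynomial gives s(x) = 3x² - x.
The coefficient of x² is 3.

3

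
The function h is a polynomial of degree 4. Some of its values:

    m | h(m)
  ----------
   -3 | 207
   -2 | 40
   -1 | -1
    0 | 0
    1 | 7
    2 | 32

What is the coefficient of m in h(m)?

6

Write h(m) = am^4 + bm³ + cm² + dm + e; the 6 given values yield a linear system in the 5 coefficients.
Solving, h(m) = 2m^4 - 2m³ + m² + 6m.
The coefficient of m is 6.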